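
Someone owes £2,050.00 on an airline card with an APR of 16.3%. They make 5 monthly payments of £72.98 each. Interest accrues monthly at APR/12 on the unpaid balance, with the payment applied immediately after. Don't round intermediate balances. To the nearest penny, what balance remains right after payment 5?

£1,818.11

Monthly rate r = 16.3%/12 = 1.35833% = 0.0135833.
Each month: B ← B·(1+r) − £72.98.
Month 1: interest £27.85; balance after payment £2,004.87.
Month 2: interest £27.23; balance after payment £1,959.12.
Month 3: interest £26.61; balance after payment £1,912.75.
Month 4: interest £25.98; balance after payment £1,865.75.
Month 5: interest £25.34; balance after payment £1,818.11.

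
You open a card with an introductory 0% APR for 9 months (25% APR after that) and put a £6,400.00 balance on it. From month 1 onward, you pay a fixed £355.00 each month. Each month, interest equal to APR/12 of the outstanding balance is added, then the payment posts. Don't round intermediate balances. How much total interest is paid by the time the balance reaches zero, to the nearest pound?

£383

Promo months 1–9 at r₀ = 0%/12 = 0; months 10+ at r₁ = 25%/12 = 0.0208333.
After month 9 (no interest yet): B = £6,400.00 − 9·£355.00 = £3,205.00.
Then at r₁ with £355.00/mo: n₂ = −ln(1 − r₁·B/P)/ln(1+r₁) ≈ 10.11 → 11 more payments.
Total paid = 19·£355.00 + £37.69 = £6,782.69; interest = £6,782.69 − £6,400.00 = £382.69.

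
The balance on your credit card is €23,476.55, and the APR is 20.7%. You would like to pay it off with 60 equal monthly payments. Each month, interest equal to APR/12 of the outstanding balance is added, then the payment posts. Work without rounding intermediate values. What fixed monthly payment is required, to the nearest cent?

€631.16

Monthly rate r = 20.7%/12 = 1.725% = 0.01725.
Level-payment amortization: P = B₀·r / (1 − (1+r)^(−n)) = 23476.55·0.01725 / (1 − 1.01725^(−60)).
Denominator 1 − (1+r)^(−60) = 0.641624684.
P = 404.97 / 0.641624684 ≈ 631.16.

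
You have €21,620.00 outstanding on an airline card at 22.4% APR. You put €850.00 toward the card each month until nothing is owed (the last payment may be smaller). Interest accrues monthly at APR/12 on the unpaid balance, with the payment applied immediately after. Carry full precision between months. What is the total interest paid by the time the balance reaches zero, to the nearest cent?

€7,977.24

Monthly rate r = 22.4%/12 = 1.86667% = 0.0186667.
Payoff takes n = ⌈−ln(1 − rB₀/P)/ln(1+r)⌉ = ⌈34.819⌉ = 35 payments; the last is €697.24.
Total paid = 34·€850.00 + €697.24 = €29,597.24.
Total interest = total paid − principal = €29,597.24 − €21,620.00 = €7,977.24.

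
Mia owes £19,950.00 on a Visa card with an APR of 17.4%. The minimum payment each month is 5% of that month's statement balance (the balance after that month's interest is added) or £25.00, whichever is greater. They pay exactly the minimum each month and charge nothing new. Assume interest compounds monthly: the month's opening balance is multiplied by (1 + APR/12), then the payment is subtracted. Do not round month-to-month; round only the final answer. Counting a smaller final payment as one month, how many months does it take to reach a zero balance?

124 months

Monthly rate r = 17.4%/12 = 1.45% = 0.0145.
While 5% of the post-interest balance exceeds £25.00, each month B ← (B·(1+r))·(1 − 0.05), i.e. B shrinks by the factor (1+r)·0.95 = 0.96377.
This holds for months 1–101. Entering month 102 the balance is £480.27; 5% of the post-interest balance is now below £25.00, so the flat £25.00 minimum applies from here.
From month 102 a fixed £25.00 at rate r clears £480.27 in 23 more payments. Total: 101 + 23 = 124 months.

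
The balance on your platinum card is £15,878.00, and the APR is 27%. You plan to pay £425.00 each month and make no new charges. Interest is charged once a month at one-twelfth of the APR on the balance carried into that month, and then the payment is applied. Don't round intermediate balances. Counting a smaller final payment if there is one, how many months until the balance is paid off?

83 months

Monthly rate r = 27%/12 = 2.25% = 0.0225.
Recurrence: B ← B·(1+r) − £425.00.
Month 1: interest £357.25; balance after payment £15,810.25.
Month 2: interest £355.73; balance after payment £15,740.99.
Closed form: n = −ln(1 − rB₀/P)/ln(1+r) = −ln(0.1594)/ln(1.0225) ≈ 82.530, so the balance reaches zero during payment 83.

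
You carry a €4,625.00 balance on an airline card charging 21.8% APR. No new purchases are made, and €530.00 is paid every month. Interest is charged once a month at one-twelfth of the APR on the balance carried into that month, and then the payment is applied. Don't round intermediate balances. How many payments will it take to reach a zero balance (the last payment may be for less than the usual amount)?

Monthly rate r = 21.8%/12 = 1.81667% = 0.0181667.
Recurrence: B ← B·(1+r) − €530.00.
Month 1: interest €84.02; balance after payment €4,179.02.
Month 2: interest €75.92; balance after payment €3,724.94.
Closed form: n = −ln(1 − rB₀/P)/ln(1+r) = −ln(0.84147)/ln(1.01817) ≈ 9.587, so the balance reaches zero during payment 10.

10 months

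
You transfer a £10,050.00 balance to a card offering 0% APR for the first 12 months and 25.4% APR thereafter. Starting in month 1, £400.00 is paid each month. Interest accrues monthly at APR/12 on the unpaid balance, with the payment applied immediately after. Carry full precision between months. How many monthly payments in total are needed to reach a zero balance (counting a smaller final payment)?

28 months

Promo months 1–12 at r₀ = 0%/12 = 0; months 13+ at r₁ = 25.4%/12 = 0.0211667.
After month 12 (no interest yet): B = £10,050.00 − 12·£400.00 = £5,250.00.
Then at r₁ with £400.00/mo: n₂ = −ln(1 − r₁·B/P)/ln(1+r₁) ≈ 15.54 → 16 more payments.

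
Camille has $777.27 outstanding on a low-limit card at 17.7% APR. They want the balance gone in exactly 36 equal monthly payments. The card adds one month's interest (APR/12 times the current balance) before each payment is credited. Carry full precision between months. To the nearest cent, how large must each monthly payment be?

Monthly rate r = 17.7%/12 = 1.475% = 0.01475.
Level-payment amortization: P = B₀·r / (1 − (1+r)^(−n)) = 777.27·0.01475 / (1 − 1.01475^(−36)).
Denominator 1 − (1+r)^(−36) = 0.409698563.
P = 11.4647 / 0.409698563 ≈ 27.98.

$27.98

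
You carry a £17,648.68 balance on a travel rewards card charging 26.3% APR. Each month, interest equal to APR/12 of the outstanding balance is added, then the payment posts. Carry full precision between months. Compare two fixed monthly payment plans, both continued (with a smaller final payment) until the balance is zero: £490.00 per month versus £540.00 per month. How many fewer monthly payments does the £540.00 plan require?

13 fewer payments

Monthly rate r = 26.3%/12 = 2.19167% = 0.0219167.
At £490.00/mo: n = ⌈−ln(1 − rB₀/P)/ln(1+r)⌉ = 72 payments (last £417.95); total interest = total paid − £17,648.68 = £17,559.27.
At £540.00/mo: 59 payments (last £60.09); total interest £13,731.41.
Payments saved = 72 − 59 = 13.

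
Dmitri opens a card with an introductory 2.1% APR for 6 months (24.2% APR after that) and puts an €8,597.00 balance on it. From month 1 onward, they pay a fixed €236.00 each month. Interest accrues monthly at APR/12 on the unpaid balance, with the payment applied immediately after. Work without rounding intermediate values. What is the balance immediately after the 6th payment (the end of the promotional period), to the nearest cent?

Promo months 1–6 at r₀ = 2.1%/12 = 0.00175; months 7+ at r₁ = 24.2%/12 = 0.0201667.
After month 6: iterate B ← B·(1+r₀) − €236.00 for 6 months → €7,265.45.

€7,265.45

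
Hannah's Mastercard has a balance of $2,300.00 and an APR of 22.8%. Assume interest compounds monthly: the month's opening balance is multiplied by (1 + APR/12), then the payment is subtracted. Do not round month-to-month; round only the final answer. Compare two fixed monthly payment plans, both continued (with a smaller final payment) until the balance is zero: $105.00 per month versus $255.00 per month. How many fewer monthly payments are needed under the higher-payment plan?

Monthly rate r = 22.8%/12 = 1.9% = 0.019.
At $105.00/mo: n = ⌈−ln(1 − rB₀/P)/ln(1+r)⌉ = 29 payments (last $62.56); total interest = total paid − $2,300.00 = $702.56.
At $255.00/mo: 10 payments (last $251.87); total interest $246.87.
Payments saved = 29 − 10 = 19.

19 fewer payments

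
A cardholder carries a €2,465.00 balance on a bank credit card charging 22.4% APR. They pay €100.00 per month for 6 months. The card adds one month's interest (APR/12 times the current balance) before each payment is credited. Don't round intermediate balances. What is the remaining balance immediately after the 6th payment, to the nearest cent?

Monthly rate r = 22.4%/12 = 1.86667% = 0.0186667.
Each month: B ← B·(1+r) − €100.00.
Month 1: interest €46.01; balance after payment €2,411.01.
Month 2: interest €45.01; balance after payment €2,356.02.
Month 3: interest €43.98; balance after payment €2,300.00.
Month 4: interest €42.93; balance after payment €2,242.93.
Month 5: interest €41.87; balance after payment €2,184.80.
Month 6: interest €40.78; balance after payment €2,125.58.

€2,125.58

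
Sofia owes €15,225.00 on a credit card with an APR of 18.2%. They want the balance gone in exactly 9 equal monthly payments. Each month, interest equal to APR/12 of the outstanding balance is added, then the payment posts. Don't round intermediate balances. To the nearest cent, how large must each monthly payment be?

€1,822.53

Monthly rate r = 18.2%/12 = 1.51667% = 0.0151667.
Level-payment amortization: P = B₀·r / (1 − (1+r)^(−n)) = 15225.00·0.0151667 / (1 − 1.01517^(−9)).
Denominator 1 − (1+r)^(−9) = 0.1266992.
P = 230.912 / 0.1266992 ≈ 1822.53.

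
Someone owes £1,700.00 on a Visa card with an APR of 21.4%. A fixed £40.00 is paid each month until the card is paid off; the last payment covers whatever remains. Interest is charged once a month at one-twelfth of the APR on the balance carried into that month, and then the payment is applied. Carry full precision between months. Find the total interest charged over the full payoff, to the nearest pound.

Monthly rate r = 21.4%/12 = 1.78333% = 0.0178333.
Payoff takes n = ⌈−ln(1 − rB₀/P)/ln(1+r)⌉ = ⌈80.248⌉ = 81 payments; the last is £9.97.
Total paid = 80·£40.00 + £9.97 = £3,209.97.
Total interest = total paid − principal = £3,209.97 − £1,700.00 = £1,509.97.

£1,510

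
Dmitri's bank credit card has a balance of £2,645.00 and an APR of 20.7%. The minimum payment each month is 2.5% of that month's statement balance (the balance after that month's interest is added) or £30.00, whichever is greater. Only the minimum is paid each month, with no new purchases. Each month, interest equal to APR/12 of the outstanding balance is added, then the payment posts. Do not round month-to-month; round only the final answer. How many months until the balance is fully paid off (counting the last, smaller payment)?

Monthly rate r = 20.7%/12 = 1.725% = 0.01725.
While 2.5% of the post-interest balance exceeds £30.00, each month B ← (B·(1+r))·(1 − 0.025), i.e. B shrinks by the factor (1+r)·0.975 = 0.99182.
This holds for months 1–99. Entering month 100 the balance is £1,172.80; 2.5% of the post-interest balance is now below £30.00, so the flat £30.00 minimum applies from here.
From month 100 a fixed £30.00 at rate r clears £1,172.80 in 66 more payments. Total: 99 + 66 = 165 months.

165 months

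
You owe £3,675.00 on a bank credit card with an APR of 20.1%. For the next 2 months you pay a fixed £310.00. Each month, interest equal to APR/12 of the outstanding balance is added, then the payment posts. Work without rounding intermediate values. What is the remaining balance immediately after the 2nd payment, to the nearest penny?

£3,173.95

Monthly rate r = 20.1%/12 = 1.675% = 0.01675.
Each month: B ← B·(1+r) − £310.00.
Month 1: interest £61.56; balance after payment £3,426.56.
Month 2: interest £57.39; balance after payment £3,173.95.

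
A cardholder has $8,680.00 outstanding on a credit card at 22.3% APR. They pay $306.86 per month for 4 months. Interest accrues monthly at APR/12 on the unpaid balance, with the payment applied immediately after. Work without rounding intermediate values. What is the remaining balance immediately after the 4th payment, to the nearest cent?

Monthly rate r = 22.3%/12 = 1.85833% = 0.0185833.
Each month: B ← B·(1+r) − $306.86.
Month 1: interest $161.30; balance after payment $8,534.44.
Month 2: interest $158.60; balance after payment $8,386.18.
Month 3: interest $155.84; balance after payment $8,235.16.
Month 4: interest $153.04; balance after payment $8,081.34.

$8,081.34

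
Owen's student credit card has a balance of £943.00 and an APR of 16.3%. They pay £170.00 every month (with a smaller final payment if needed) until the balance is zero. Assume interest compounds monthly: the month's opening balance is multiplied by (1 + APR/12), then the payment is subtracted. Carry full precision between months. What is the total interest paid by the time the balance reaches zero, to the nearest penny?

Monthly rate r = 16.3%/12 = 1.35833% = 0.0135833.
Payoff takes n = ⌈−ln(1 − rB₀/P)/ln(1+r)⌉ = ⌈5.806⌉ = 6 payments; the last is £137.24.
Total paid = 5·£170.00 + £137.24 = £987.24.
Total interest = total paid − principal = £987.24 − £943.00 = £44.24.

£44.24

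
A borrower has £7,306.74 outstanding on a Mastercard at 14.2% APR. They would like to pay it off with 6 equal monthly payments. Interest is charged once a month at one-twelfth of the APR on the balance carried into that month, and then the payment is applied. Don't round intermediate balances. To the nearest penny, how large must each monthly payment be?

Monthly rate r = 14.2%/12 = 1.18333% = 0.0118333.
Level-payment amortization: P = B₀·r / (1 − (1+r)^(−n)) = 7306.74·0.0118333 / (1 − 1.01183^(−6)).
Denominator 1 − (1+r)^(−6) = 0.0681497951.
P = 86.4631 / 0.0681497951 ≈ 1268.72.

£1,268.72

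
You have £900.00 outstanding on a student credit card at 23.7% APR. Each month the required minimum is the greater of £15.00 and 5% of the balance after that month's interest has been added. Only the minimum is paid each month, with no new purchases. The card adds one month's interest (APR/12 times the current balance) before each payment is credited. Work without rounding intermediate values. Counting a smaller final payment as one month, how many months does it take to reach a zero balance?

Monthly rate r = 23.7%/12 = 1.975% = 0.01975.
While 5% of the post-interest balance exceeds £15.00, each month B ← (B·(1+r))·(1 − 0.05), i.e. B shrinks by the factor (1+r)·0.95 = 0.96876.
This holds for months 1–36. Entering month 37 the balance is £287.12; 5% of the post-interest balance is now below £15.00, so the flat £15.00 minimum applies from here.
From month 37 a fixed £15.00 at rate r clears £287.12 in 25 more payments. Total: 36 + 25 = 61 months.

61 months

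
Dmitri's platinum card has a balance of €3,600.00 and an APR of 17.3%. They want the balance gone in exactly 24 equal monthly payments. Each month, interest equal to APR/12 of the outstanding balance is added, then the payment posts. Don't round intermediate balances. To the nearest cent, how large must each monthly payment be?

Monthly rate r = 17.3%/12 = 1.44167% = 0.0144167.
Level-payment amortization: P = B₀·r / (1 − (1+r)^(−n)) = 3600.00·0.0144167 / (1 − 1.01442^(−24)).
Denominator 1 − (1+r)^(−24) = 0.290737536.
P = 51.9 / 0.290737536 ≈ 178.51.

€178.51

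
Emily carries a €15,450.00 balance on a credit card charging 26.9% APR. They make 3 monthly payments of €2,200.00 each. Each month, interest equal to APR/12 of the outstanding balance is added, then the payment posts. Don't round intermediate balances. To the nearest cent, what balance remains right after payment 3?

Monthly rate r = 26.9%/12 = 2.24167% = 0.0224167.
Each month: B ← B·(1+r) − €2,200.00.
Month 1: interest €346.34; balance after payment €13,596.34.
Month 2: interest €304.78; balance after payment €11,701.12.
Month 3: interest €262.30; balance after payment €9,763.42.

€9,763.42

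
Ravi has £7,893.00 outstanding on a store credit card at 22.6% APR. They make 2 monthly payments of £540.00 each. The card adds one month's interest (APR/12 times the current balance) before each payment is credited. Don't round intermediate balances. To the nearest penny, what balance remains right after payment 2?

Monthly rate r = 22.6%/12 = 1.88333% = 0.0188333.
Each month: B ← B·(1+r) − £540.00.
Month 1: interest £148.65; balance after payment £7,501.65.
Month 2: interest £141.28; balance after payment £7,102.93.

£7,102.93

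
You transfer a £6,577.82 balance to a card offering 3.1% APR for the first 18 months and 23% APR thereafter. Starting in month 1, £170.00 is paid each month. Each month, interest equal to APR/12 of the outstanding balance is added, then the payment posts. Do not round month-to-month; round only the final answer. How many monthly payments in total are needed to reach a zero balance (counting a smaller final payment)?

Promo months 1–18 at r₀ = 3.1%/12 = 0.00258333; months 19+ at r₁ = 23%/12 = 0.0191667.
After month 18: iterate B ← B·(1+r₀) − £170.00 for 18 months → £3,762.37.
Then at r₁ with £170.00/mo: n₂ = −ln(1 − r₁·B/P)/ln(1+r₁) ≈ 29.07 → 30 more payments.

48 months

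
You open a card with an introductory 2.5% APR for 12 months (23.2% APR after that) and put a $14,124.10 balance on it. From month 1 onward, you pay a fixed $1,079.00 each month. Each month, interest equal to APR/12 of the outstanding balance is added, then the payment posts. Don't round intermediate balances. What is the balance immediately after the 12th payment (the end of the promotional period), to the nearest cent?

Promo months 1–12 at r₀ = 2.5%/12 = 0.00208333; months 13+ at r₁ = 23.2%/12 = 0.0193333.
After month 12: iterate B ← B·(1+r₀) − $1,079.00 for 12 months → $1,383.88.

$1,383.88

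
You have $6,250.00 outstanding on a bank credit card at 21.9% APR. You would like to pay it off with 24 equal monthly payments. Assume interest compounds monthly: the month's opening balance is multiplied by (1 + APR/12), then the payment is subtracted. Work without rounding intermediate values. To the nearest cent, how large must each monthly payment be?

Monthly rate r = 21.9%/12 = 1.825% = 0.01825.
Level-payment amortization: P = B₀·r / (1 − (1+r)^(−n)) = 6250.00·0.01825 / (1 − 1.01825^(−24)).
Denominator 1 − (1+r)^(−24) = 0.35212093.
P = 114.062 / 0.35212093 ≈ 323.93.

$323.93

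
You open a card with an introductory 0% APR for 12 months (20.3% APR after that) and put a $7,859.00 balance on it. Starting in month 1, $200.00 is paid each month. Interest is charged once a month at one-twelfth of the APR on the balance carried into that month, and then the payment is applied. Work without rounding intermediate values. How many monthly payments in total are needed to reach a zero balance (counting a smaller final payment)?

49 payments

Promo months 1–12 at r₀ = 0%/12 = 0; months 13+ at r₁ = 20.3%/12 = 0.0169167.
After month 12 (no interest yet): B = $7,859.00 − 12·$200.00 = $5,459.00.
Then at r₁ with $200.00/mo: n₂ = −ln(1 − r₁·B/P)/ln(1+r₁) ≈ 36.92 → 37 more payments.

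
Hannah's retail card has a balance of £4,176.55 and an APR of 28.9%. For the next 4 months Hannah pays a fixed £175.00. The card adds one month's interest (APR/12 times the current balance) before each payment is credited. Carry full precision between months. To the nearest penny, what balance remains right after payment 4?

Monthly rate r = 28.9%/12 = 2.40833% = 0.0240833.
Each month: B ← B·(1+r) − £175.00.
Month 1: interest £100.59; balance after payment £4,102.14.
Month 2: interest £98.79; balance after payment £4,025.93.
Month 3: interest £96.96; balance after payment £3,947.89.
Month 4: interest £95.08; balance after payment £3,867.96.

£3,867.96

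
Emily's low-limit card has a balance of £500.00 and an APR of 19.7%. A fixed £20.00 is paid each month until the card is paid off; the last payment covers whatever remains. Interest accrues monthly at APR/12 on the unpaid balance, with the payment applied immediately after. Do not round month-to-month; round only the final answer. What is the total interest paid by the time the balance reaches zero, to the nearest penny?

Monthly rate r = 19.7%/12 = 1.64167% = 0.0164167.
Payoff takes n = ⌈−ln(1 − rB₀/P)/ln(1+r)⌉ = ⌈32.447⌉ = 33 payments; the last is £8.97.
Total paid = 32·£20.00 + £8.97 = £648.97.
Total interest = total paid − principal = £648.97 − £500.00 = £148.97.

£148.97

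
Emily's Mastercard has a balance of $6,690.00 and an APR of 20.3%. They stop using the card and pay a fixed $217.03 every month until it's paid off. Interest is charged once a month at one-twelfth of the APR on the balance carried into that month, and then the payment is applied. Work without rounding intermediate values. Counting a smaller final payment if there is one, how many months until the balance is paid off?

Monthly rate r = 20.3%/12 = 1.69167% = 0.0169167.
Recurrence: B ← B·(1+r) − $217.03.
Month 1: interest $113.17; balance after payment $6,586.14.
Month 2: interest $111.42; balance after payment $6,480.53.
Closed form: n = −ln(1 − rB₀/P)/ln(1+r) = −ln(0.47854)/ln(1.01692) ≈ 43.935, so the balance reaches zero during payment 44.

44 months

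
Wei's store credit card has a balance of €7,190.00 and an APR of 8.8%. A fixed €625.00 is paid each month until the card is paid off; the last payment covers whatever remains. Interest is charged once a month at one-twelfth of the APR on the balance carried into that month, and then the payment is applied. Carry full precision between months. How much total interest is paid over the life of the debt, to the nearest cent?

€349.14

Monthly rate r = 8.8%/12 = 0.733333% = 0.00733333.
Payoff takes n = ⌈−ln(1 − rB₀/P)/ln(1+r)⌉ = ⌈12.062⌉ = 13 payments; the last is €39.14.
Total paid = 12·€625.00 + €39.14 = €7,539.14.
Total interest = total paid − principal = €7,539.14 − €7,190.00 = €349.14.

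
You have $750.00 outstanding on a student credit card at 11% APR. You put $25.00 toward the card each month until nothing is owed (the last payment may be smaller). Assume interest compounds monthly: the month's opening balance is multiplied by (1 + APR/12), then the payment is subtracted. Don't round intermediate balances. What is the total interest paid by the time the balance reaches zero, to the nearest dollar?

$131

Monthly rate r = 11%/12 = 0.916667% = 0.00916667.
Payoff takes n = ⌈−ln(1 − rB₀/P)/ln(1+r)⌉ = ⌈35.242⌉ = 36 payments; the last is $6.08.
Total paid = 35·$25.00 + $6.08 = $881.08.
Total interest = total paid − principal = $881.08 − $750.00 = $131.08.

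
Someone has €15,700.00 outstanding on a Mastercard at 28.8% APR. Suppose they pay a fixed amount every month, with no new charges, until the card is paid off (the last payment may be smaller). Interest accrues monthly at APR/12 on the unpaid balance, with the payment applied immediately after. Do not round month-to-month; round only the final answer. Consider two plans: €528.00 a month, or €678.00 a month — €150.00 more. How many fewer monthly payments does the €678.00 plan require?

18 fewer payments

Monthly rate r = 28.8%/12 = 2.4% = 0.024.
At €528.00/mo: n = ⌈−ln(1 − rB₀/P)/ln(1+r)⌉ = 53 payments (last €384.91); total interest = total paid − €15,700.00 = €12,140.91.
At €678.00/mo: 35 payments (last €144.59); total interest €7,496.59.
Payments saved = 53 − 35 = 18.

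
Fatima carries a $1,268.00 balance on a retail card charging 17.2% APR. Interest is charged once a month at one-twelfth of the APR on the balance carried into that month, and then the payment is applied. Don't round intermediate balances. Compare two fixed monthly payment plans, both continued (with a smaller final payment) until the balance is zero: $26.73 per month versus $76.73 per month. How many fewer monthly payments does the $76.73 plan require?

62 fewer payments

Monthly rate r = 17.2%/12 = 1.43333% = 0.0143333.
At $26.73/mo: n = ⌈−ln(1 − rB₀/P)/ln(1+r)⌉ = 81 payments (last $1.33); total interest = total paid − $1,268.00 = $871.73.
At $76.73/mo: 19 payments (last $76.30); total interest $189.44.
Payments saved = 81 − 19 = 62.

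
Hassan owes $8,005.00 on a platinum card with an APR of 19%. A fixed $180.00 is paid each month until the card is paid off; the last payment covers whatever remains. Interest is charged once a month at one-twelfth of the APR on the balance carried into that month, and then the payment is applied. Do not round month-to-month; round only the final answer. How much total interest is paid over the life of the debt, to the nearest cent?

Monthly rate r = 19%/12 = 1.58333% = 0.0158333.
Payoff takes n = ⌈−ln(1 − rB₀/P)/ln(1+r)⌉ = ⌈77.526⌉ = 78 payments; the last is $95.06.
Total paid = 77·$180.00 + $95.06 = $13,955.06.
Total interest = total paid − principal = $13,955.06 − $8,005.00 = $5,950.06.

$5,950.06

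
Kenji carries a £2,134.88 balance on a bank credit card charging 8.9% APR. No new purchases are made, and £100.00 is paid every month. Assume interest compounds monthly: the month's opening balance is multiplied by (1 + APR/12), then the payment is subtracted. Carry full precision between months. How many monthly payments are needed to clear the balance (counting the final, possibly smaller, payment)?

24 payments

Monthly rate r = 8.9%/12 = 0.741667% = 0.00741667.
Recurrence: B ← B·(1+r) − £100.00.
Month 1: interest £15.83; balance after payment £2,050.71.
Month 2: interest £15.21; balance after payment £1,965.92.
Closed form: n = −ln(1 − rB₀/P)/ln(1+r) = −ln(0.84166)/ln(1.00742) ≈ 23.328, so the balance reaches zero during payment 24.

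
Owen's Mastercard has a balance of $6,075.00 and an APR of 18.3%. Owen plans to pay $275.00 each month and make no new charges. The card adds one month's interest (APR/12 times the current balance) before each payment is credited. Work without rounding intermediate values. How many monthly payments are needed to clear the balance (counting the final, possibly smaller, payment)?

28 payments

Monthly rate r = 18.3%/12 = 1.525% = 0.01525.
Recurrence: B ← B·(1+r) − $275.00.
Month 1: interest $92.64; balance after payment $5,892.64.
Month 2: interest $89.86; balance after payment $5,707.51.
Closed form: n = −ln(1 − rB₀/P)/ln(1+r) = −ln(0.66311)/ln(1.01525) ≈ 27.143, so the balance reaches zero during payment 28.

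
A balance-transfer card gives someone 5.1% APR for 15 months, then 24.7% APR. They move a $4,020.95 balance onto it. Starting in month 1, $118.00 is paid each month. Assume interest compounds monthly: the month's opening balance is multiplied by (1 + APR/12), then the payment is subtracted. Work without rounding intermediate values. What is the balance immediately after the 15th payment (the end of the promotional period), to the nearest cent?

Promo months 1–15 at r₀ = 5.1%/12 = 0.00425; months 16+ at r₁ = 24.7%/12 = 0.0205833.
After month 15: iterate B ← B·(1+r₀) − $118.00 for 15 months → $2,461.41.

$2,461.41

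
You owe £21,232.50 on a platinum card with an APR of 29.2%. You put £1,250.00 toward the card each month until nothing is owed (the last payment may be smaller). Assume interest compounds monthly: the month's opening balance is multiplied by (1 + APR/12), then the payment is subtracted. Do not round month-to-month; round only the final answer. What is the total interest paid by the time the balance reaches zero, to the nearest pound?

£6,497

Monthly rate r = 29.2%/12 = 2.43333% = 0.0243333.
Payoff takes n = ⌈−ln(1 − rB₀/P)/ln(1+r)⌉ = ⌈22.181⌉ = 23 payments; the last is £229.03.
Total paid = 22·£1,250.00 + £229.03 = £27,729.03.
Total interest = total paid − principal = £27,729.03 − £21,232.50 = £6,496.53.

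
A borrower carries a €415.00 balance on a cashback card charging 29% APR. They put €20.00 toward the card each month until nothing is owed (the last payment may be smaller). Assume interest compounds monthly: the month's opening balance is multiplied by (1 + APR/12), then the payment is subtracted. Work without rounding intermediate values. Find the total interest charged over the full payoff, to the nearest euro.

€168

Monthly rate r = 29%/12 = 2.41667% = 0.0241667.
Payoff takes n = ⌈−ln(1 − rB₀/P)/ln(1+r)⌉ = ⌈29.149⌉ = 30 payments; the last is €3.02.
Total paid = 29·€20.00 + €3.02 = €583.02.
Total interest = total paid − principal = €583.02 − €415.00 = €168.02.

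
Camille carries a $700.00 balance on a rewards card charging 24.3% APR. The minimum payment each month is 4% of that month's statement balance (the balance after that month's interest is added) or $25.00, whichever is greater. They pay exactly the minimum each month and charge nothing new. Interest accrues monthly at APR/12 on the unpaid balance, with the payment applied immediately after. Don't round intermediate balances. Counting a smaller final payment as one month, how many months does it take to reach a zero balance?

41 months

Monthly rate r = 24.3%/12 = 2.025% = 0.02025.
While 4% of the post-interest balance exceeds $25.00, each month B ← (B·(1+r))·(1 − 0.04), i.e. B shrinks by the factor (1+r)·0.96 = 0.97944.
This holds for months 1–7. Entering month 8 the balance is $605.26; 4% of the post-interest balance is now below $25.00, so the flat $25.00 minimum applies from here.
From month 8 a fixed $25.00 at rate r clears $605.26 in 34 more payments. Total: 7 + 34 = 41 months.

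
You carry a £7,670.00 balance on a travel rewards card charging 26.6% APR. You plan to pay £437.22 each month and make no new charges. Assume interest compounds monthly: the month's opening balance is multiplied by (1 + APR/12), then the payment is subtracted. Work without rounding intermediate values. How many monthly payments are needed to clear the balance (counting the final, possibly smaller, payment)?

23 payments

Monthly rate r = 26.6%/12 = 2.21667% = 0.0221667.
Recurrence: B ← B·(1+r) − £437.22.
Month 1: interest £170.02; balance after payment £7,402.80.
Month 2: interest £164.10; balance after payment £7,129.67.
Closed form: n = −ln(1 − rB₀/P)/ln(1+r) = −ln(0.61114)/ln(1.02217) ≈ 22.460, so the balance reaches zero during payment 23.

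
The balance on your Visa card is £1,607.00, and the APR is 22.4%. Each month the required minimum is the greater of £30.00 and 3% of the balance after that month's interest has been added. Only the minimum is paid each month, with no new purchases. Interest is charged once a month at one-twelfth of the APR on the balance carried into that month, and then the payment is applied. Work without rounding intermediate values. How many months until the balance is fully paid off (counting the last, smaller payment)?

Monthly rate r = 22.4%/12 = 1.86667% = 0.0186667.
While 3% of the post-interest balance exceeds £30.00, each month B ← (B·(1+r))·(1 − 0.03), i.e. B shrinks by the factor (1+r)·0.97 = 0.98811.
This holds for months 1–42. Entering month 43 the balance is £972.25; 3% of the post-interest balance is now below £30.00, so the flat £30.00 minimum applies from here.
From month 43 a fixed £30.00 at rate r clears £972.25 in 51 more payments. Total: 42 + 51 = 93 months.

93 months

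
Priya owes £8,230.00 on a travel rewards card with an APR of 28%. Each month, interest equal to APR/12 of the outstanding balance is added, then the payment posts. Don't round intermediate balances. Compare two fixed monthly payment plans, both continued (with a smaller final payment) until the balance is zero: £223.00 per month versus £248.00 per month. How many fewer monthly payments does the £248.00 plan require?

21 fewer payments

Monthly rate r = 28%/12 = 2.33333% = 0.0233333.
At £223.00/mo: n = ⌈−ln(1 − rB₀/P)/ln(1+r)⌉ = 86 payments (last £133.19); total interest = total paid − £8,230.00 = £10,858.19.
At £248.00/mo: 65 payments (last £135.06); total interest £7,777.06.
Payments saved = 86 − 65 = 21.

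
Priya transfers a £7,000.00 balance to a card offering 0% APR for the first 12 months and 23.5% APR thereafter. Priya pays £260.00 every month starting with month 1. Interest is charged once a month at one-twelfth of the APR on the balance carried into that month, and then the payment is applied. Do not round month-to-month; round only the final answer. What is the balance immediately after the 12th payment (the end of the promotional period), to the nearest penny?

£3,880.00

Promo months 1–12 at r₀ = 0%/12 = 0; months 13+ at r₁ = 23.5%/12 = 0.0195833.
After month 12 (no interest yet): B = £7,000.00 − 12·£260.00 = £3,880.00.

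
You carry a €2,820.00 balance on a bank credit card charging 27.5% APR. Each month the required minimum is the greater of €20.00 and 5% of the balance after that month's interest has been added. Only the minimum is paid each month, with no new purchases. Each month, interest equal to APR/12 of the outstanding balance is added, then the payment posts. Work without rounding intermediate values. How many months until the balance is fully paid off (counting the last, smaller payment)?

96 months

Monthly rate r = 27.5%/12 = 2.29167% = 0.0229167.
While 5% of the post-interest balance exceeds €20.00, each month B ← (B·(1+r))·(1 − 0.05), i.e. B shrinks by the factor (1+r)·0.95 = 0.97177.
This holds for months 1–69. Entering month 70 the balance is €390.98; 5% of the post-interest balance is now below €20.00, so the flat €20.00 minimum applies from here.
From month 70 a fixed €20.00 at rate r clears €390.98 in 27 more payments. Total: 69 + 27 = 96 months.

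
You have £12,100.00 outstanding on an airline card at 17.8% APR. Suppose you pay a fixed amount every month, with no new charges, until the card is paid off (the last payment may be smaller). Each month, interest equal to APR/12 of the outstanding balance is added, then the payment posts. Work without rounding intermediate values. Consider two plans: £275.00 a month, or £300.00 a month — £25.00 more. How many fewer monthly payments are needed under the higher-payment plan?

Monthly rate r = 17.8%/12 = 1.48333% = 0.0148333.
At £275.00/mo: n = ⌈−ln(1 − rB₀/P)/ln(1+r)⌉ = 72 payments (last £225.13); total interest = total paid − £12,100.00 = £7,650.13.
At £300.00/mo: 62 payments (last £281.42); total interest £6,481.42.
Payments saved = 72 − 62 = 10.

10 fewer payments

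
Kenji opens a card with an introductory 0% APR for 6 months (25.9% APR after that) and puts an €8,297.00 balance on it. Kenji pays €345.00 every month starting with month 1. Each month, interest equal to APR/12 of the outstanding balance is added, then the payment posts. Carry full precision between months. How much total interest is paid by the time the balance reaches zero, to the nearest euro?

€1,748

Promo months 1–6 at r₀ = 0%/12 = 0; months 7+ at r₁ = 25.9%/12 = 0.0215833.
After month 6 (no interest yet): B = €8,297.00 − 6·€345.00 = €6,227.00.
Then at r₁ with €345.00/mo: n₂ = −ln(1 − r₁·B/P)/ln(1+r₁) ≈ 23.11 → 24 more payments.
Total paid = 29·€345.00 + €39.89 = €10,044.89; interest = €10,044.89 − €8,297.00 = €1,747.89.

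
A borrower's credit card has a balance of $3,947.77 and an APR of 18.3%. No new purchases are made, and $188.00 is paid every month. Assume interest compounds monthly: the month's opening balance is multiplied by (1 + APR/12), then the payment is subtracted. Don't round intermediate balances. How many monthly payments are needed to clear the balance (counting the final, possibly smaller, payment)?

Monthly rate r = 18.3%/12 = 1.525% = 0.01525.
Recurrence: B ← B·(1+r) − $188.00.
Month 1: interest $60.20; balance after payment $3,819.97.
Month 2: interest $58.25; balance after payment $3,690.23.
Closed form: n = −ln(1 − rB₀/P)/ln(1+r) = −ln(0.67977)/ln(1.01525) ≈ 25.504, so the balance reaches zero during payment 26.

26 months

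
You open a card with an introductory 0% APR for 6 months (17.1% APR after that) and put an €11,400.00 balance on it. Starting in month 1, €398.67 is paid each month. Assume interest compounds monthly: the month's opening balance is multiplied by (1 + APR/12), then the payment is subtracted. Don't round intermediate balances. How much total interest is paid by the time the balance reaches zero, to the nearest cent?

€1,941.19

Promo months 1–6 at r₀ = 0%/12 = 0; months 7+ at r₁ = 17.1%/12 = 0.01425.
After month 6 (no interest yet): B = €11,400.00 − 6·€398.67 = €9,007.98.
Then at r₁ with €398.67/mo: n₂ = −ln(1 − r₁·B/P)/ln(1+r₁) ≈ 27.46 → 28 more payments.
Total paid = 33·€398.67 + €185.08 = €13,341.19; interest = €13,341.19 − €11,400.00 = €1,941.19.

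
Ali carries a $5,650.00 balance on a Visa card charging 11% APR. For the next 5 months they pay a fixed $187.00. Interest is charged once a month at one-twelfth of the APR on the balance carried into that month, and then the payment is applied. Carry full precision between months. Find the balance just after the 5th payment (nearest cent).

Monthly rate r = 11%/12 = 0.916667% = 0.00916667.
Each month: B ← B·(1+r) − $187.00.
Month 1: interest $51.79; balance after payment $5,514.79.
Month 2: interest $50.55; balance after payment $5,378.34.
Month 3: interest $49.30; balance after payment $5,240.65.
Month 4: interest $48.04; balance after payment $5,101.68.
Month 5: interest $46.77; balance after payment $4,961.45.

$4,961.45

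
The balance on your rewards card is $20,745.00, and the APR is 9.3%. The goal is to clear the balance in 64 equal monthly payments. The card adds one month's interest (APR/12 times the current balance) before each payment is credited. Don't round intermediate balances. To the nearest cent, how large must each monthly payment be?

$412.37

Monthly rate r = 9.3%/12 = 0.775% = 0.00775.
Level-payment amortization: P = B₀·r / (1 − (1+r)^(−n)) = 20745.00·0.00775 / (1 − 1.00775^(−64)).
Denominator 1 − (1+r)^(−64) = 0.389872833.
P = 160.774 / 0.389872833 ≈ 412.37.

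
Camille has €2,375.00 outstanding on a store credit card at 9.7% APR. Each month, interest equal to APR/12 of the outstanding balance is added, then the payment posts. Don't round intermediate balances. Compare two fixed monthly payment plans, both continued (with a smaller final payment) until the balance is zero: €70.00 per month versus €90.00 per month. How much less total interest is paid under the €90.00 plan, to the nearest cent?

Monthly rate r = 9.7%/12 = 0.808333% = 0.00808333.
At €70.00/mo: n = ⌈−ln(1 − rB₀/P)/ln(1+r)⌉ = 40 payments (last €57.21); total interest = total paid − €2,375.00 = €412.21.
At €90.00/mo: 30 payments (last €72.13); total interest €307.13.
Interest saved = €412.21 − €307.13 = €105.08.

€105.08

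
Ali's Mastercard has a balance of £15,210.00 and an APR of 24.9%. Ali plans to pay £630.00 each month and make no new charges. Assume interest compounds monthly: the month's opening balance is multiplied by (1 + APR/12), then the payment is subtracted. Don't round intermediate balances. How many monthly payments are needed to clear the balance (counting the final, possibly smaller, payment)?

Monthly rate r = 24.9%/12 = 2.075% = 0.02075.
Recurrence: B ← B·(1+r) − £630.00.
Month 1: interest £315.61; balance after payment £14,895.61.
Month 2: interest £309.08; balance after payment £14,574.69.
Closed form: n = −ln(1 − rB₀/P)/ln(1+r) = −ln(0.49904)/ln(1.02075) ≈ 33.844, so the balance reaches zero during payment 34.

34 months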